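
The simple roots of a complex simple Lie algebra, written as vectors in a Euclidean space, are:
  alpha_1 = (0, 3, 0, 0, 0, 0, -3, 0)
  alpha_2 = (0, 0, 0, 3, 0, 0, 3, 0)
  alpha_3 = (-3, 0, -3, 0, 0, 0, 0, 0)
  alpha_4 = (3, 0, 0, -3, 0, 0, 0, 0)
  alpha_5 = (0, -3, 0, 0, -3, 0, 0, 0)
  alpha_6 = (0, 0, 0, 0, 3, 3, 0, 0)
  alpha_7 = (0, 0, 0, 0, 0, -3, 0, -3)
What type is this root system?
A_7 (sl(8))

Compute the Cartan integers a_ij = 2(alpha_i, alpha_j)/(alpha_j, alpha_j); the resulting 7x7 Cartan matrix is
[[2, -1, 0, 0, -1, 0, 0], [-1, 2, 0, -1, 0, 0, 0], [0, 0, 2, -1, 0, 0, 0], [0, -1, -1, 2, 0, 0, 0], [-1, 0, 0, 0, 2, -1, 0], [0, 0, 0, 0, -1, 2, -1], [0, 0, 0, 0, 0, -1, 2]].
All simple roots have the same length, so the diagram is simply laced. The associated Dynkin diagram is a chain of 7 nodes with single edges (A_7), so the type is A_7 (the algebra sl(8)).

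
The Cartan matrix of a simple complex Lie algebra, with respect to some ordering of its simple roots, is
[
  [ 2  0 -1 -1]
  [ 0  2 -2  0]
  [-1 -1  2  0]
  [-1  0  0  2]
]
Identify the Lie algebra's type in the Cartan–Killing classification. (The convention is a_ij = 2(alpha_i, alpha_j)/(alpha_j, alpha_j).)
C_4 (sp(8))

The matrix has rank 4 with 2's on the diagonal. Reading the off-diagonal entries as Dynkin edges (a single edge where a_ij = a_ji = -1; a double or triple edge where a_ij * a_ji = 2 or 3), the diagram is a chain of 4 nodes with a double edge at one end; the terminal node there is the unique long simple root (C_4). One simple-root ordering that puts it in standard form is (alpha_4, alpha_1, alpha_3, alpha_2). So the algebra is type C_4, i.e. sp(8).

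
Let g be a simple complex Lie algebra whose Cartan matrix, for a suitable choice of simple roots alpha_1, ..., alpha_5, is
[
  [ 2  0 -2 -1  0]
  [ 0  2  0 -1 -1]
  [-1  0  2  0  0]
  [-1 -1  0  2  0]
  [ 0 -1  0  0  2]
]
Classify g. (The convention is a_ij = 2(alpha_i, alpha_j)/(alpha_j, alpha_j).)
type B_5

The matrix has rank 5 with 2's on the diagonal. Reading the off-diagonal entries as Dynkin edges (a single edge where a_ij = a_ji = -1; a double or triple edge where a_ij * a_ji = 2 or 3), the diagram is a chain of 5 nodes with a double edge at one end; the terminal node there is the unique short simple root (B_5). One simple-root ordering that puts it in standard form is (alpha_5, alpha_2, alpha_4, alpha_1, alpha_3). So the algebra is type B_5, i.e. so(11).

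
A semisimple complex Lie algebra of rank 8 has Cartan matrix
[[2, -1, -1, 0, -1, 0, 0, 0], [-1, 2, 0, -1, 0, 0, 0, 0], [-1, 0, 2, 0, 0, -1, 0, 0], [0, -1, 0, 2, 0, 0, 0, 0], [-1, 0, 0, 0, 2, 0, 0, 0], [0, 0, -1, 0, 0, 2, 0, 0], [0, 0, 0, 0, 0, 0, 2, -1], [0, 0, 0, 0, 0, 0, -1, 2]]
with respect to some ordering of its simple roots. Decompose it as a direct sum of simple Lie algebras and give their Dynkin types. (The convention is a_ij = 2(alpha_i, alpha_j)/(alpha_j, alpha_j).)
The diagram associated to this matrix has two connected components: the simple roots {alpha_7, alpha_8} form a chain of 2 nodes with single edges (A_2), and {alpha_1, alpha_2, alpha_3, alpha_4, alpha_5, alpha_6} form a chain of 5 nodes with one extra node attached to the third node from one end (E_6). A semisimple Lie algebra decomposes uniquely as the direct sum of simple ideals, one per connected component of its Dynkin diagram, so g ≅ A_2 ⊕ E_6 (dimension 8 + 78 = 86).

A_2 ⊕ E_6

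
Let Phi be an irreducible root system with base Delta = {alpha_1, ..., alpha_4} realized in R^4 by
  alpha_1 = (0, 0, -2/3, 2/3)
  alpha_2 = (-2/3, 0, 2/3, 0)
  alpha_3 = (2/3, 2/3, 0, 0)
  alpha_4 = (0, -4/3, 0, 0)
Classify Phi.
Compute the Cartan integers a_ij = 2(alpha_i, alpha_j)/(alpha_j, alpha_j); the resulting 4x4 Cartan matrix is
[[2, -1, 0, 0], [-1, 2, -1, 0], [0, -1, 2, -1], [0, 0, -2, 2]].
The roots have two lengths (squared-length ratio 2:1); the short ones are alpha_{1,2,3}. The associated Dynkin diagram is a chain of 4 nodes with a double edge at one end; the terminal node there is the unique long simple root (C_4), so the type is C_4 (the algebra sp(8)).

type C_4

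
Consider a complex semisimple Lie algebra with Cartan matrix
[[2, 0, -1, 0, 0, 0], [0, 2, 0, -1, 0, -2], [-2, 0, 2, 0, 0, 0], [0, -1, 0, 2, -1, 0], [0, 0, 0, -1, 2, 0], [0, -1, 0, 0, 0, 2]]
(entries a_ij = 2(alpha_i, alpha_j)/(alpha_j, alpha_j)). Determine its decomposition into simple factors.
B2 + B4

The diagram associated to this matrix has two connected components: the simple roots {alpha_1, alpha_3} form a chain of 2 nodes with a double edge at one end; the terminal node there is the unique short simple root (B_2), and {alpha_2, alpha_4, alpha_5, alpha_6} form a chain of 4 nodes with a double edge at one end; the terminal node there is the unique short simple root (B_4). A semisimple Lie algebra decomposes uniquely as the direct sum of simple ideals, one per connected component of its Dynkin diagram, so g ≅ B_2 ⊕ B_4 (dimension 10 + 36 = 46).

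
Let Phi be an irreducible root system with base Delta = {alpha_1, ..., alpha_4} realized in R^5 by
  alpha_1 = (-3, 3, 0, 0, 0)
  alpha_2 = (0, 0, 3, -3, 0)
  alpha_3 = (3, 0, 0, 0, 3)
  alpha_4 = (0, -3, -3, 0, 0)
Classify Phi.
Compute the Cartan integers a_ij = 2(alpha_i, alpha_j)/(alpha_j, alpha_j); the resulting 4x4 Cartan matrix is
[[2, 0, -1, -1], [0, 2, 0, -1], [-1, 0, 2, 0], [-1, -1, 0, 2]].
All simple roots have the same length, so the diagram is simply laced. The associated Dynkin diagram is a chain of 4 nodes with single edges (A_4), so the type is A_4 (the algebra sl(5)).

A_4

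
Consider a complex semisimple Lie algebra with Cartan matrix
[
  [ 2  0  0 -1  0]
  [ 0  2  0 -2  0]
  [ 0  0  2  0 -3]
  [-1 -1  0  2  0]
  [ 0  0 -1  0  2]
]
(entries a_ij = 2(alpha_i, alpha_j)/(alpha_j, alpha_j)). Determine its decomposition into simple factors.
type C_3 + type G_2

The diagram associated to this matrix has two connected components: the simple roots {alpha_1, alpha_2, alpha_4} form a chain of 3 nodes with a double edge at one end; the terminal node there is the unique long simple root (C_3), and {alpha_3, alpha_5} form two nodes joined by a triple edge (G_2). A semisimple Lie algebra decomposes uniquely as the direct sum of simple ideals, one per connected component of its Dynkin diagram, so g ≅ C_3 ⊕ G_2 (dimension 21 + 14 = 35).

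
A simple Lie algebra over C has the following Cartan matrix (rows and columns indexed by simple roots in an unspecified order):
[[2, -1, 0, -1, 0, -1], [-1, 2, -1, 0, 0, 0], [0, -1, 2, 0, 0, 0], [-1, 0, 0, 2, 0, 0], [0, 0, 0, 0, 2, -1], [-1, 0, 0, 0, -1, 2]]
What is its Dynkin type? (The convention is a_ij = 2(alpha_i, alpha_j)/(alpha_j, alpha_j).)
E6

The matrix has rank 6 with 2's on the diagonal. Reading the off-diagonal entries as Dynkin edges (a single edge where a_ij = a_ji = -1; a double or triple edge where a_ij * a_ji = 2 or 3), the diagram is a chain of 5 nodes with one extra node attached to the third node from one end (E_6). One simple-root ordering that puts it in standard form is (alpha_3, alpha_4, alpha_2, alpha_1, alpha_6, alpha_5). So the algebra is type E_6.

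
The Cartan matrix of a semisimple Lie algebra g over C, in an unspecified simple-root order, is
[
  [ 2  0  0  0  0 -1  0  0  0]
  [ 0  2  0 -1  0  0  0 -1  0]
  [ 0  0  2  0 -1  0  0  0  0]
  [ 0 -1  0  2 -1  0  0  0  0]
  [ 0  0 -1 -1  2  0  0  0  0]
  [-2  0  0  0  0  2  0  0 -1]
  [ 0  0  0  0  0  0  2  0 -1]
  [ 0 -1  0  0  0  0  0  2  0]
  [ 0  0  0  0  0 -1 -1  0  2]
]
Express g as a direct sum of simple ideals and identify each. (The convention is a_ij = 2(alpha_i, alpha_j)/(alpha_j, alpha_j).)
A_5 (sl(6)) + B_4 (so(9))

The diagram associated to this matrix has two connected components: the simple roots {alpha_2, alpha_3, alpha_4, alpha_5, alpha_8} form a chain of 5 nodes with single edges (A_5), and {alpha_1, alpha_6, alpha_7, alpha_9} form a chain of 4 nodes with a double edge at one end; the terminal node there is the unique short simple root (B_4). A semisimple Lie algebra decomposes uniquely as the direct sum of simple ideals, one per connected component of its Dynkin diagram, so g ≅ A_5 ⊕ B_4 (dimension 35 + 36 = 71).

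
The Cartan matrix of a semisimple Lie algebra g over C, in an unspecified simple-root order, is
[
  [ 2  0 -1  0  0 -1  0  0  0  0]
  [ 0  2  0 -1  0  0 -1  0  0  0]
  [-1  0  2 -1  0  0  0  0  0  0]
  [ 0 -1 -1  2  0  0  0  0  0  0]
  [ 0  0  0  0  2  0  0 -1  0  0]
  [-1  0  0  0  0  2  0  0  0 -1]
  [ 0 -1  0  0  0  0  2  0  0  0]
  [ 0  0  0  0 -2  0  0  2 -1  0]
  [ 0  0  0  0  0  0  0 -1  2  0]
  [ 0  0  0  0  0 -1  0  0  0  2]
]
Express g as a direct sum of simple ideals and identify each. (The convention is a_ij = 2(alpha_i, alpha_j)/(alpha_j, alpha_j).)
The diagram associated to this matrix has two connected components: the simple roots {alpha_1, alpha_2, alpha_3, alpha_4, alpha_6, alpha_7, alpha_10} form a chain of 7 nodes with single edges (A_7), and {alpha_5, alpha_8, alpha_9} form a chain of 3 nodes with a double edge at one end; the terminal node there is the unique short simple root (B_3). A semisimple Lie algebra decomposes uniquely as the direct sum of simple ideals, one per connected component of its Dynkin diagram, so g ≅ A_7 ⊕ B_3 (dimension 63 + 21 = 84).

A7 + B3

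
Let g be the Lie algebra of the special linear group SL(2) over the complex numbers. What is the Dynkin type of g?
A1

This is sl(2), which has dimension 2^2 - 1 = 3 and rank 2 - 1 = 1 (a Cartan subalgebra is the diagonal traceless matrices). In the classification of classical Lie algebras, the special linear algebra sl(n+1) has type A_n; here n = 1, so the Dynkin diagram is a chain of 1 nodes with single edges (A_1). Hence the type is A_1.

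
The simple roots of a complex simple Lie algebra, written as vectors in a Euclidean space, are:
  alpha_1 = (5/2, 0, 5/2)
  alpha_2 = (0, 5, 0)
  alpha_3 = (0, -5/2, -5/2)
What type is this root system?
type C_3

Compute the Cartan integers a_ij = 2(alpha_i, alpha_j)/(alpha_j, alpha_j); the resulting 3x3 Cartan matrix is
[[2, 0, -1], [0, 2, -2], [-1, -1, 2]].
The roots have two lengths (squared-length ratio 2:1); the short ones are alpha_{1,3}. The associated Dynkin diagram is a chain of 3 nodes with a double edge at one end; the terminal node there is the unique long simple root (C_3), so the type is C_3 (the algebra sp(6)).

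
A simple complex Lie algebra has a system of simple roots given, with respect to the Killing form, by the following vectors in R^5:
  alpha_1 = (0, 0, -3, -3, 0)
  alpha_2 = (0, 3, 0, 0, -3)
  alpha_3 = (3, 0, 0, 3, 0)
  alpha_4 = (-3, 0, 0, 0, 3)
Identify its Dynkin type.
Compute the Cartan integers a_ij = 2(alpha_i, alpha_j)/(alpha_j, alpha_j); the resulting 4x4 Cartan matrix is
[[2, 0, -1, 0], [0, 2, 0, -1], [-1, 0, 2, -1], [0, -1, -1, 2]].
All simple roots have the same length, so the diagram is simply laced. The associated Dynkin diagram is a chain of 4 nodes with single edges (A_4), so the type is A_4 (the algebra sl(5)).

type A_4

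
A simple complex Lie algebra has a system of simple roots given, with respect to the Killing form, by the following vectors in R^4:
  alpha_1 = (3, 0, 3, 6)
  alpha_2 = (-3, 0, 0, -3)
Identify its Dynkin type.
Compute the Cartan integers a_ij = 2(alpha_i, alpha_j)/(alpha_j, alpha_j); the resulting 2x2 Cartan matrix is
[[2, -3], [-1, 2]].
The roots have two lengths (squared-length ratio 3:1); the short ones are alpha_{2}. The associated Dynkin diagram is two nodes joined by a triple edge (G_2), so the type is G_2.

type G_2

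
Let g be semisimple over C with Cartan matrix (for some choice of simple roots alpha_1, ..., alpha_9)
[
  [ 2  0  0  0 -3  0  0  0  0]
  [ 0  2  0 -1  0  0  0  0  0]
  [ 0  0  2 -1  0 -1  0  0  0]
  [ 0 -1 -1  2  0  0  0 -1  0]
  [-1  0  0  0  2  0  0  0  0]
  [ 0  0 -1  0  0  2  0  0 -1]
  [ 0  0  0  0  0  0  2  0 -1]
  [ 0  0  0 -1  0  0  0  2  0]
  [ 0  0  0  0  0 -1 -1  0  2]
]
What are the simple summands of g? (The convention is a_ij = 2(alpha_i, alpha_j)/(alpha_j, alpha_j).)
D_7 (so(14)) + G_2

The diagram associated to this matrix has two connected components: the simple roots {alpha_2, alpha_3, alpha_4, alpha_6, alpha_7, alpha_8, alpha_9} form a chain of 5 nodes with a fork of two nodes at one end (D_7), and {alpha_1, alpha_5} form two nodes joined by a triple edge (G_2). A semisimple Lie algebra decomposes uniquely as the direct sum of simple ideals, one per connected component of its Dynkin diagram, so g ≅ D_7 ⊕ G_2 (dimension 91 + 14 = 105).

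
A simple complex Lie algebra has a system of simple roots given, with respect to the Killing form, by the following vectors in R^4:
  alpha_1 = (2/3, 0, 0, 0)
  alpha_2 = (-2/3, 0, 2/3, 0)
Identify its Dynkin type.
Compute the Cartan integers a_ij = 2(alpha_i, alpha_j)/(alpha_j, alpha_j); the resulting 2x2 Cartan matrix is
[[2, -1], [-2, 2]].
The roots have two lengths (squared-length ratio 2:1); the short ones are alpha_{1}. The associated Dynkin diagram is a chain of 2 nodes with a double edge at one end; the terminal node there is the unique short simple root (B_2), so the type is B_2 (the algebra so(5)).

B_2 (so(5))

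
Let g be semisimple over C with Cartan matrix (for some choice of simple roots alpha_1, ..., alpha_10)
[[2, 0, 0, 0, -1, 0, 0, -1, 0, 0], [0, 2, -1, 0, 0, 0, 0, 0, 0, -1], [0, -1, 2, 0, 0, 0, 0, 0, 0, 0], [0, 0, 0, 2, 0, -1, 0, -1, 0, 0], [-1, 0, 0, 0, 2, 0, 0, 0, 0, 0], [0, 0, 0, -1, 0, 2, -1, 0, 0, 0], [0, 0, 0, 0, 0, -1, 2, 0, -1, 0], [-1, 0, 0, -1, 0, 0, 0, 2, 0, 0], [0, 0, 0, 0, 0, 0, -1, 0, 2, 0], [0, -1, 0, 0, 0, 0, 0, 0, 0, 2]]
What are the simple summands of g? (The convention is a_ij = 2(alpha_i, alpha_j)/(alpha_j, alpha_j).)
The diagram associated to this matrix has two connected components: the simple roots {alpha_2, alpha_3, alpha_10} form a chain of 3 nodes with single edges (A_3), and {alpha_1, alpha_4, alpha_5, alpha_6, alpha_7, alpha_8, alpha_9} form a chain of 7 nodes with single edges (A_7). A semisimple Lie algebra decomposes uniquely as the direct sum of simple ideals, one per connected component of its Dynkin diagram, so g ≅ A_3 ⊕ A_7 (dimension 15 + 63 = 78).

type A_3 + type A_7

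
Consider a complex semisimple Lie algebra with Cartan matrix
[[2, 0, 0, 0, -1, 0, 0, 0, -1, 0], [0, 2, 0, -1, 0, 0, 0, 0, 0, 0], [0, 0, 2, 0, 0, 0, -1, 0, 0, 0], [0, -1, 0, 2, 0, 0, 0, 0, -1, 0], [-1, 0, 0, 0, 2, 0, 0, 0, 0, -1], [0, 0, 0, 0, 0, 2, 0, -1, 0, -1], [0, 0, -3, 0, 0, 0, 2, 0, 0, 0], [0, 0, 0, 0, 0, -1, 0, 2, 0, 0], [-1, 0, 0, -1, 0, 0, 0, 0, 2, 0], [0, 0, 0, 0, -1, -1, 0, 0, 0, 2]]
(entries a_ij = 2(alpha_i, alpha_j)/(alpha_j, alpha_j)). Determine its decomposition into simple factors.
The diagram associated to this matrix has two connected components: the simple roots {alpha_1, alpha_2, alpha_4, alpha_5, alpha_6, alpha_8, alpha_9, alpha_10} form a chain of 8 nodes with single edges (A_8), and {alpha_3, alpha_7} form two nodes joined by a triple edge (G_2). A semisimple Lie algebra decomposes uniquely as the direct sum of simple ideals, one per connected component of its Dynkin diagram, so g ≅ A_8 ⊕ G_2 (dimension 80 + 14 = 94).

type A_8 + type G_2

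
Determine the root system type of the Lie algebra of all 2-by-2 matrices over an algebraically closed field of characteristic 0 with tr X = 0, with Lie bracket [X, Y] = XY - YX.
A_1

This is sl(2), which has dimension 2^2 - 1 = 3 and rank 2 - 1 = 1 (a Cartan subalgebra is the diagonal traceless matrices). In the classification of classical Lie algebras, the special linear algebra sl(n+1) has type A_n; here n = 1, so the Dynkin diagram is a chain of 1 nodes with single edges (A_1). Hence the type is A_1.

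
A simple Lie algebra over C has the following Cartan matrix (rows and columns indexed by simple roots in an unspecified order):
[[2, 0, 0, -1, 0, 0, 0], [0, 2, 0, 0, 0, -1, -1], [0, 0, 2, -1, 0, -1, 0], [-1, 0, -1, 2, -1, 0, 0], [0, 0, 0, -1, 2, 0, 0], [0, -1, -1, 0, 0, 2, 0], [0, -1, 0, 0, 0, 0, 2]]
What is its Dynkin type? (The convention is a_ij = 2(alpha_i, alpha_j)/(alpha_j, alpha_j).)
The matrix has rank 7 with 2's on the diagonal. Reading the off-diagonal entries as Dynkin edges (a single edge where a_ij = a_ji = -1; a double or triple edge where a_ij * a_ji = 2 or 3), the diagram is a chain of 5 nodes with a fork of two nodes at one end (D_7). One simple-root ordering that puts it in standard form is (alpha_7, alpha_2, alpha_6, alpha_3, alpha_4, alpha_1, alpha_5). So the algebra is type D_7, i.e. so(14).

D_7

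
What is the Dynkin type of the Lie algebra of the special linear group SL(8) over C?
A_7

This is sl(8), which has dimension 8^2 - 1 = 63 and rank 8 - 1 = 7 (a Cartan subalgebra is the diagonal traceless matrices). In the classification of classical Lie algebras, the special linear algebra sl(n+1) has type A_n; here n = 7, so the Dynkin diagram is a chain of 7 nodes with single edges (A_7). Hence the type is A_7.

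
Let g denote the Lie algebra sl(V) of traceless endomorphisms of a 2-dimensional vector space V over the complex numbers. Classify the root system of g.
A1

This is sl(2), which has dimension 2^2 - 1 = 3 and rank 2 - 1 = 1 (a Cartan subalgebra is the diagonal traceless matrices). In the classification of classical Lie algebras, the special linear algebra sl(n+1) has type A_n; here n = 1, so the Dynkin diagram is a chain of 1 nodes with single edges (A_1). Hence the type is A_1.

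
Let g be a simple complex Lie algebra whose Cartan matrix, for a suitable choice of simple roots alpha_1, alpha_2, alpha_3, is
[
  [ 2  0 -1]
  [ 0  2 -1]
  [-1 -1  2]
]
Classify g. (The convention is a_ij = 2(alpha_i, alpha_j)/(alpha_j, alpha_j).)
A_3 (sl(4))

The matrix has rank 3 with 2's on the diagonal. Reading the off-diagonal entries as Dynkin edges (a single edge where a_ij = a_ji = -1; a double or triple edge where a_ij * a_ji = 2 or 3), the diagram is a chain of 3 nodes with single edges (A_3). One simple-root ordering that puts it in standard form is (alpha_1, alpha_3, alpha_2). So the algebra is type A_3, i.e. sl(4).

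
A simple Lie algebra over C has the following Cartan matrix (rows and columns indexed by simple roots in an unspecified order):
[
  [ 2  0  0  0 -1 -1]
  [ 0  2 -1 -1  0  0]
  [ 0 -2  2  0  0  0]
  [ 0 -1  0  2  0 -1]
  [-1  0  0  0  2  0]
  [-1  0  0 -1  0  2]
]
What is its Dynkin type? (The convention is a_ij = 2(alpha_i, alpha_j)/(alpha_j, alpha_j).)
The matrix has rank 6 with 2's on the diagonal. Reading the off-diagonal entries as Dynkin edges (a single edge where a_ij = a_ji = -1; a double or triple edge where a_ij * a_ji = 2 or 3), the diagram is a chain of 6 nodes with a double edge at one end; the terminal node there is the unique long simple root (C_6). One simple-root ordering that puts it in standard form is (alpha_5, alpha_1, alpha_6, alpha_4, alpha_2, alpha_3). So the algebra is type C_6, i.e. sp(12).

C_6 (sp(12))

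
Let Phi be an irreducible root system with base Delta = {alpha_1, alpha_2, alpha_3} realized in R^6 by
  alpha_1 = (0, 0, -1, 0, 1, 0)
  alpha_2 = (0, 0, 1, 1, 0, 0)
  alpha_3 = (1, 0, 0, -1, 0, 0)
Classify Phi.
Compute the Cartan integers a_ij = 2(alpha_i, alpha_j)/(alpha_j, alpha_j); the resulting 3x3 Cartan matrix is
[[2, -1, 0], [-1, 2, -1], [0, -1, 2]].
All simple roots have the same length, so the diagram is simply laced. The associated Dynkin diagram is a chain of 3 nodes with single edges (A_3), so the type is A_3 (the algebra sl(4)).

A_3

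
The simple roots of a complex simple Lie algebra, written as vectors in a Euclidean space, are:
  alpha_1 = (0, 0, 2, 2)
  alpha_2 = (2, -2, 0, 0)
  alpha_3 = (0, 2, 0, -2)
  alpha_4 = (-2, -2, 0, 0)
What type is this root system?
Compute the Cartan integers a_ij = 2(alpha_i, alpha_j)/(alpha_j, alpha_j); the resulting 4x4 Cartan matrix is
[[2, 0, -1, 0], [0, 2, -1, 0], [-1, -1, 2, -1], [0, 0, -1, 2]].
All simple roots have the same length, so the diagram is simply laced. The associated Dynkin diagram is a chain of 2 nodes with a fork of two nodes at one end (D_4), so the type is D_4 (the algebra so(8)).

D_4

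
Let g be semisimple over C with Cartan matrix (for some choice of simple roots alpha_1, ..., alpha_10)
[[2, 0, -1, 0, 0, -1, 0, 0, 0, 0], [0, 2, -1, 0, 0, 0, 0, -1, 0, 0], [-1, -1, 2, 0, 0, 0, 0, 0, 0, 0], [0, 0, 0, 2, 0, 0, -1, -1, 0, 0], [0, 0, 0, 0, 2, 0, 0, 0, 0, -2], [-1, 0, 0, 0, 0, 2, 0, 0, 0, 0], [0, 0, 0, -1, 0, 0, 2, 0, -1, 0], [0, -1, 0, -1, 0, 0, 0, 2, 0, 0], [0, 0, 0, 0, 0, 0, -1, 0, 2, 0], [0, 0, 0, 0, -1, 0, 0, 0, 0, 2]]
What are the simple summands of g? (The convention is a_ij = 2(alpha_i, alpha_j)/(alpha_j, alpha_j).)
A_8 ⊕ B_2

The diagram associated to this matrix has two connected components: the simple roots {alpha_1, alpha_2, alpha_3, alpha_4, alpha_6, alpha_7, alpha_8, alpha_9} form a chain of 8 nodes with single edges (A_8), and {alpha_5, alpha_10} form a chain of 2 nodes with a double edge at one end; the terminal node there is the unique short simple root (B_2). A semisimple Lie algebra decomposes uniquely as the direct sum of simple ideals, one per connected component of its Dynkin diagram, so g ≅ A_8 ⊕ B_2 (dimension 80 + 10 = 90).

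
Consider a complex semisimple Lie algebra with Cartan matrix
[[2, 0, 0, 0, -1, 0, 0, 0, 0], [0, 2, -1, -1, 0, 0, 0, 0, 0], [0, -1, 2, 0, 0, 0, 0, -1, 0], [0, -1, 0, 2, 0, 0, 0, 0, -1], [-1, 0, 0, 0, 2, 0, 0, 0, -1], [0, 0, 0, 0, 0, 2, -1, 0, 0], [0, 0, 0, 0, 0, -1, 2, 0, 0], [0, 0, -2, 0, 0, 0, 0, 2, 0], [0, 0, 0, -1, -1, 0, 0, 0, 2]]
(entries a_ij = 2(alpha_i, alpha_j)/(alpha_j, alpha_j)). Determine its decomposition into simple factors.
The diagram associated to this matrix has two connected components: the simple roots {alpha_6, alpha_7} form a chain of 2 nodes with single edges (A_2), and {alpha_1, alpha_2, alpha_3, alpha_4, alpha_5, alpha_8, alpha_9} form a chain of 7 nodes with a double edge at one end; the terminal node there is the unique long simple root (C_7). A semisimple Lie algebra decomposes uniquely as the direct sum of simple ideals, one per connected component of its Dynkin diagram, so g ≅ A_2 ⊕ C_7 (dimension 8 + 105 = 113).

type A_2 + type C_7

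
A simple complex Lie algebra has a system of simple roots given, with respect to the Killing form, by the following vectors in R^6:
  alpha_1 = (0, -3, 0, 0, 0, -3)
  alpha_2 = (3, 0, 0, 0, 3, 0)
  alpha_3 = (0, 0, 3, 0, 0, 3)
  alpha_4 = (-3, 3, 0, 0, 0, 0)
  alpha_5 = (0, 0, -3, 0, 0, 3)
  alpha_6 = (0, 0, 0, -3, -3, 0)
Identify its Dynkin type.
Compute the Cartan integers a_ij = 2(alpha_i, alpha_j)/(alpha_j, alpha_j); the resulting 6x6 Cartan matrix is
[[2, 0, -1, -1, -1, 0], [0, 2, 0, -1, 0, -1], [-1, 0, 2, 0, 0, 0], [-1, -1, 0, 2, 0, 0], [-1, 0, 0, 0, 2, 0], [0, -1, 0, 0, 0, 2]].
All simple roots have the same length, so the diagram is simply laced. The associated Dynkin diagram is a chain of 4 nodes with a fork of two nodes at one end (D_6), so the type is D_6 (the algebra so(12)).

D6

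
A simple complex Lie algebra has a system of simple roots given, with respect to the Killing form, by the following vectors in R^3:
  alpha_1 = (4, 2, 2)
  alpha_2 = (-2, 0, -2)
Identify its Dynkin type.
Compute the Cartan integers a_ij = 2(alpha_i, alpha_j)/(alpha_j, alpha_j); the resulting 2x2 Cartan matrix is
[[2, -3], [-1, 2]].
The roots have two lengths (squared-length ratio 3:1); the short ones are alpha_{2}. The associated Dynkin diagram is two nodes joined by a triple edge (G_2), so the type is G_2.

G_2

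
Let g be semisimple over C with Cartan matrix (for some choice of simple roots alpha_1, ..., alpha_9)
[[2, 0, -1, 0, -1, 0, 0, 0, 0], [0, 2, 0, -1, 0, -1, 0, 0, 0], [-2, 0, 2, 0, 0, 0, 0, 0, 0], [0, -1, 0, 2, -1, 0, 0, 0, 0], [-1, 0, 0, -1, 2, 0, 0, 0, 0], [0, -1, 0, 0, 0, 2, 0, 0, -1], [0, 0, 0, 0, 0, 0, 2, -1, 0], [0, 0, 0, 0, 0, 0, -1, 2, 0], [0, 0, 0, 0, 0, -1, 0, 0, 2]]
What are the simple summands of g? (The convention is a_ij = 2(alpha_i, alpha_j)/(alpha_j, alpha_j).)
A_2 (sl(3)) + C_7 (sp(14))

The diagram associated to this matrix has two connected components: the simple roots {alpha_7, alpha_8} form a chain of 2 nodes with single edges (A_2), and {alpha_1, alpha_2, alpha_3, alpha_4, alpha_5, alpha_6, alpha_9} form a chain of 7 nodes with a double edge at one end; the terminal node there is the unique long simple root (C_7). A semisimple Lie algebra decomposes uniquely as the direct sum of simple ideals, one per connected component of its Dynkin diagram, so g ≅ A_2 ⊕ C_7 (dimension 8 + 105 = 113).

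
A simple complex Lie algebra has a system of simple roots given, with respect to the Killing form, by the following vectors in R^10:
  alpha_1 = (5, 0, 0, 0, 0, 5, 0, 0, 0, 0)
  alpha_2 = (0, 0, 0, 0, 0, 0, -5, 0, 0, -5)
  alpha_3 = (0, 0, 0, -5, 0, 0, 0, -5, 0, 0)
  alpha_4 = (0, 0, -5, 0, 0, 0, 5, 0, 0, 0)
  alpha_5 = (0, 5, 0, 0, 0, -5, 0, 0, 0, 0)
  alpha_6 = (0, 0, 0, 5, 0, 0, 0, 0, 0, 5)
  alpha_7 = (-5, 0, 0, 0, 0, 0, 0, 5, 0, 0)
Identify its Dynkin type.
type A_7

Compute the Cartan integers a_ij = 2(alpha_i, alpha_j)/(alpha_j, alpha_j); the resulting 7x7 Cartan matrix is
[[2, 0, 0, 0, -1, 0, -1], [0, 2, 0, -1, 0, -1, 0], [0, 0, 2, 0, 0, -1, -1], [0, -1, 0, 2, 0, 0, 0], [-1, 0, 0, 0, 2, 0, 0], [0, -1, -1, 0, 0, 2, 0], [-1, 0, -1, 0, 0, 0, 2]].
All simple roots have the same length, so the diagram is simply laced. The associated Dynkin diagram is a chain of 7 nodes with single edges (A_7), so the type is A_7 (the algebra sl(8)).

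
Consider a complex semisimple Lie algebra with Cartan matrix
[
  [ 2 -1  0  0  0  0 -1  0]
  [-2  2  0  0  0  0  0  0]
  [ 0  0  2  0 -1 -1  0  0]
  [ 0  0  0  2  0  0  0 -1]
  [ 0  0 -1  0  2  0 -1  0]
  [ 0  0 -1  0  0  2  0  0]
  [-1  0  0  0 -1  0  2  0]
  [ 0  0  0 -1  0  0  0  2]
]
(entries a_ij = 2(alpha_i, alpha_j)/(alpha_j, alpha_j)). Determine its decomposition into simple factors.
A2 + C6

The diagram associated to this matrix has two connected components: the simple roots {alpha_4, alpha_8} form a chain of 2 nodes with single edges (A_2), and {alpha_1, alpha_2, alpha_3, alpha_5, alpha_6, alpha_7} form a chain of 6 nodes with a double edge at one end; the terminal node there is the unique long simple root (C_6). A semisimple Lie algebra decomposes uniquely as the direct sum of simple ideals, one per connected component of its Dynkin diagram, so g ≅ A_2 ⊕ C_6 (dimension 8 + 78 = 86).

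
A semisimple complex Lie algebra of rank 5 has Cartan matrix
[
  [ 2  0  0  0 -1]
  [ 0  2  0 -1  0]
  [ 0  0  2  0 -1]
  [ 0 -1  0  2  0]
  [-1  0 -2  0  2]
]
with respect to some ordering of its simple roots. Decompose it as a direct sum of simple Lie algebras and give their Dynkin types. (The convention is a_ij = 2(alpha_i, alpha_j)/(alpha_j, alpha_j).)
type A_2 ⊕ type B_3

The diagram associated to this matrix has two connected components: the simple roots {alpha_2, alpha_4} form a chain of 2 nodes with single edges (A_2), and {alpha_1, alpha_3, alpha_5} form a chain of 3 nodes with a double edge at one end; the terminal node there is the unique short simple root (B_3). A semisimple Lie algebra decomposes uniquely as the direct sum of simple ideals, one per connected component of its Dynkin diagram, so g ≅ A_2 ⊕ B_3 (dimension 8 + 21 = 29).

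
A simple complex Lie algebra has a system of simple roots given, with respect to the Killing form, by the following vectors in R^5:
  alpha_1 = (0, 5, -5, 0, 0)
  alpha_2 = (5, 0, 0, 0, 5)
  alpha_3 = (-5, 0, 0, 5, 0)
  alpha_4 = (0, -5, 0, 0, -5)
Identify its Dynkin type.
Compute the Cartan integers a_ij = 2(alpha_i, alpha_j)/(alpha_j, alpha_j); the resulting 4x4 Cartan matrix is
[[2, 0, 0, -1], [0, 2, -1, -1], [0, -1, 2, 0], [-1, -1, 0, 2]].
All simple roots have the same length, so the diagram is simply laced. The associated Dynkin diagram is a chain of 4 nodes with single edges (A_4), so the type is A_4 (the algebra sl(5)).

A_4 (sl(5))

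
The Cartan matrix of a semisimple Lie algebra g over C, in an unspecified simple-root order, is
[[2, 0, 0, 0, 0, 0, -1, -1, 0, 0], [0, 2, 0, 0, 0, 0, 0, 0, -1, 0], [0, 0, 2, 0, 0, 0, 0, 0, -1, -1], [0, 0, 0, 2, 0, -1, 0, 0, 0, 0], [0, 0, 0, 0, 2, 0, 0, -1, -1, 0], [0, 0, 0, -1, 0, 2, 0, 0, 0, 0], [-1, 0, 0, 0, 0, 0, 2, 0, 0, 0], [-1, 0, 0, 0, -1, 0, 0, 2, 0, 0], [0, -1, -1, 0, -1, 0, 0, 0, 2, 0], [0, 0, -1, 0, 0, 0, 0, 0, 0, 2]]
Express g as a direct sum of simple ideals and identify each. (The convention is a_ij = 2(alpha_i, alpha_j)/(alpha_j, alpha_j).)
The diagram associated to this matrix has two connected components: the simple roots {alpha_4, alpha_6} form a chain of 2 nodes with single edges (A_2), and {alpha_1, alpha_2, alpha_3, alpha_5, alpha_7, alpha_8, alpha_9, alpha_10} form a chain of 7 nodes with one extra node attached to the third node from one end (E_8). A semisimple Lie algebra decomposes uniquely as the direct sum of simple ideals, one per connected component of its Dynkin diagram, so g ≅ A_2 ⊕ E_8 (dimension 8 + 248 = 256).

A_2 (sl(3)) ⊕ E_8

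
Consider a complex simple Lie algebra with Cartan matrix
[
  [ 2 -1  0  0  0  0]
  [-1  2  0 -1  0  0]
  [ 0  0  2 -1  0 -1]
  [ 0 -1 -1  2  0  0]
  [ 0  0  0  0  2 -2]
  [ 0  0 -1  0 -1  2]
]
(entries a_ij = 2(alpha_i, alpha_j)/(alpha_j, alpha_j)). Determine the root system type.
C_6 (sp(12))

The matrix has rank 6 with 2's on the diagonal. Reading the off-diagonal entries as Dynkin edges (a single edge where a_ij = a_ji = -1; a double or triple edge where a_ij * a_ji = 2 or 3), the diagram is a chain of 6 nodes with a double edge at one end; the terminal node there is the unique long simple root (C_6). One simple-root ordering that puts it in standard form is (alpha_1, alpha_2, alpha_4, alpha_3, alpha_6, alpha_5). So the algebra is type C_6, i.e. sp(12).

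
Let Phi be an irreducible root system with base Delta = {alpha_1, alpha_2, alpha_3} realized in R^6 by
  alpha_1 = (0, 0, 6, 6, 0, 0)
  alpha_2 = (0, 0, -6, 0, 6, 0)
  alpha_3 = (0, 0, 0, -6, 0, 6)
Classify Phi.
type A_3

Compute the Cartan integers a_ij = 2(alpha_i, alpha_j)/(alpha_j, alpha_j); the resulting 3x3 Cartan matrix is
[[2, -1, -1], [-1, 2, 0], [-1, 0, 2]].
All simple roots have the same length, so the diagram is simply laced. The associated Dynkin diagram is a chain of 3 nodes with single edges (A_3), so the type is A_3 (the algebra sl(4)).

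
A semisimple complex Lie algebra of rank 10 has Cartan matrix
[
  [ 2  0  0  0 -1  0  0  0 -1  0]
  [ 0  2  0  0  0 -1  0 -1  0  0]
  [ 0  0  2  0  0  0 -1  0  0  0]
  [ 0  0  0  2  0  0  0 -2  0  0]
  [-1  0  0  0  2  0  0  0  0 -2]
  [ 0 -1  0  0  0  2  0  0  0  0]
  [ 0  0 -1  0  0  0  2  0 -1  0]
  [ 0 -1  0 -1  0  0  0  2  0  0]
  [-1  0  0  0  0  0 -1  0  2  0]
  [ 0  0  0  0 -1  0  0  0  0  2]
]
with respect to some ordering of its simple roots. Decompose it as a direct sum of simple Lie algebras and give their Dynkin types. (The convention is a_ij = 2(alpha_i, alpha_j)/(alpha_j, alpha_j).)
The diagram associated to this matrix has two connected components: the simple roots {alpha_1, alpha_3, alpha_5, alpha_7, alpha_9, alpha_10} form a chain of 6 nodes with a double edge at one end; the terminal node there is the unique short simple root (B_6), and {alpha_2, alpha_4, alpha_6, alpha_8} form a chain of 4 nodes with a double edge at one end; the terminal node there is the unique long simple root (C_4). A semisimple Lie algebra decomposes uniquely as the direct sum of simple ideals, one per connected component of its Dynkin diagram, so g ≅ B_6 ⊕ C_4 (dimension 78 + 36 = 114).

B6 + C4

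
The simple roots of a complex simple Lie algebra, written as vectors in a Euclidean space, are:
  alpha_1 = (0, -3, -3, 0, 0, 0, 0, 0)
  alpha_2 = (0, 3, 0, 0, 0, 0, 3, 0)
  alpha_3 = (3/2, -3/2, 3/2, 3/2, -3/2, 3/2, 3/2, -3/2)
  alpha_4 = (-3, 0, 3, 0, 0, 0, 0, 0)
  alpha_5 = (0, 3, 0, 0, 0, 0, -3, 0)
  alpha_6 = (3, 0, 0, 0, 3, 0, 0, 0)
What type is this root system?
Compute the Cartan integers a_ij = 2(alpha_i, alpha_j)/(alpha_j, alpha_j); the resulting 6x6 Cartan matrix is
[[2, -1, 0, -1, -1, 0], [-1, 2, 0, 0, 0, 0], [0, 0, 2, 0, -1, 0], [-1, 0, 0, 2, 0, -1], [-1, 0, -1, 0, 2, 0], [0, 0, 0, -1, 0, 2]].
All simple roots have the same length, so the diagram is simply laced. The associated Dynkin diagram is a chain of 5 nodes with one extra node attached to the third node from one end (E_6), so the type is E_6.

type E_6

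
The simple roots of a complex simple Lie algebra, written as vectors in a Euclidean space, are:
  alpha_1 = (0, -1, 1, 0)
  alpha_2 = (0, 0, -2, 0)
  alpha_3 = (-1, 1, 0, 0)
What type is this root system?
C_3

Compute the Cartan integers a_ij = 2(alpha_i, alpha_j)/(alpha_j, alpha_j); the resulting 3x3 Cartan matrix is
[[2, -1, -1], [-2, 2, 0], [-1, 0, 2]].
The roots have two lengths (squared-length ratio 2:1); the short ones are alpha_{1,3}. The associated Dynkin diagram is a chain of 3 nodes with a double edge at one end; the terminal node there is the unique long simple root (C_3), so the type is C_3 (the algebra sp(6)).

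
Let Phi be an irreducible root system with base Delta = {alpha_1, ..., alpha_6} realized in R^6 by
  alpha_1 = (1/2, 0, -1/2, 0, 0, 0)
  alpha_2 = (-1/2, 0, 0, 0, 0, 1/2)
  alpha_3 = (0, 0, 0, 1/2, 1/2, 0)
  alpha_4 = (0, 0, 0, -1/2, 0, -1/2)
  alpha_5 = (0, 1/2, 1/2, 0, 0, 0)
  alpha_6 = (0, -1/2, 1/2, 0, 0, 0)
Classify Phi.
D_6 (so(12))

Compute the Cartan integers a_ij = 2(alpha_i, alpha_j)/(alpha_j, alpha_j); the resulting 6x6 Cartan matrix is
[[2, -1, 0, 0, -1, -1], [-1, 2, 0, -1, 0, 0], [0, 0, 2, -1, 0, 0], [0, -1, -1, 2, 0, 0], [-1, 0, 0, 0, 2, 0], [-1, 0, 0, 0, 0, 2]].
All simple roots have the same length, so the diagram is simply laced. The associated Dynkin diagram is a chain of 4 nodes with a fork of two nodes at one end (D_6), so the type is D_6 (the algebra so(12)).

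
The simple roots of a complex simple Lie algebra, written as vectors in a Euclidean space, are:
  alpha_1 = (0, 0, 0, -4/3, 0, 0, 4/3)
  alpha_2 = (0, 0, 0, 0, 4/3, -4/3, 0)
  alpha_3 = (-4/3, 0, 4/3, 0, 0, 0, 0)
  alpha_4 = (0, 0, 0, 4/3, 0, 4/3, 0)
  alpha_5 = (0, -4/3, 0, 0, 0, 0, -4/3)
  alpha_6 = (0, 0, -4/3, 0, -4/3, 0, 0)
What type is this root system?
Compute the Cartan integers a_ij = 2(alpha_i, alpha_j)/(alpha_j, alpha_j); the resulting 6x6 Cartan matrix is
[[2, 0, 0, -1, -1, 0], [0, 2, 0, -1, 0, -1], [0, 0, 2, 0, 0, -1], [-1, -1, 0, 2, 0, 0], [-1, 0, 0, 0, 2, 0], [0, -1, -1, 0, 0, 2]].
All simple roots have the same length, so the diagram is simply laced. The associated Dynkin diagram is a chain of 6 nodes with single edges (A_6), so the type is A_6 (the algebra sl(7)).

type A_6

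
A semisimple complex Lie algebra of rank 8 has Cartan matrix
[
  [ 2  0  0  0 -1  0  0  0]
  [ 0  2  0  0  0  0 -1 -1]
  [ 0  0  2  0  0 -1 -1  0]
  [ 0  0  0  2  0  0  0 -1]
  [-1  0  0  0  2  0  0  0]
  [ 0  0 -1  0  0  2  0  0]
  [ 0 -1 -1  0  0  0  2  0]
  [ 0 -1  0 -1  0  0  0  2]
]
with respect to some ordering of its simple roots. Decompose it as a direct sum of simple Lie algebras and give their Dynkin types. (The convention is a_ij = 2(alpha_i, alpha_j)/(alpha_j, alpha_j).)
A_2 (sl(3)) ⊕ A_6 (sl(7))

The diagram associated to this matrix has two connected components: the simple roots {alpha_1, alpha_5} form a chain of 2 nodes with single edges (A_2), and {alpha_2, alpha_3, alpha_4, alpha_6, alpha_7, alpha_8} form a chain of 6 nodes with single edges (A_6). A semisimple Lie algebra decomposes uniquely as the direct sum of simple ideals, one per connected component of its Dynkin diagram, so g ≅ A_2 ⊕ A_6 (dimension 8 + 48 = 56).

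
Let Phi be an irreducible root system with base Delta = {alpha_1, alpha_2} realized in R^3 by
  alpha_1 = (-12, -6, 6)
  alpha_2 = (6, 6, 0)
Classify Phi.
Compute the Cartan integers a_ij = 2(alpha_i, alpha_j)/(alpha_j, alpha_j); the resulting 2x2 Cartan matrix is
[[2, -3], [-1, 2]].
The roots have two lengths (squared-length ratio 3:1); the short ones are alpha_{2}. The associated Dynkin diagram is two nodes joined by a triple edge (G_2), so the type is G_2.

G2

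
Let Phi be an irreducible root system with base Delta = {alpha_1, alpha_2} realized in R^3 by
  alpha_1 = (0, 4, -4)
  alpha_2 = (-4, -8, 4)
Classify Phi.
Compute the Cartan integers a_ij = 2(alpha_i, alpha_j)/(alpha_j, alpha_j); the resulting 2x2 Cartan matrix is
[[2, -1], [-3, 2]].
The roots have two lengths (squared-length ratio 3:1); the short ones are alpha_{1}. The associated Dynkin diagram is two nodes joined by a triple edge (G_2), so the type is G_2.

G_2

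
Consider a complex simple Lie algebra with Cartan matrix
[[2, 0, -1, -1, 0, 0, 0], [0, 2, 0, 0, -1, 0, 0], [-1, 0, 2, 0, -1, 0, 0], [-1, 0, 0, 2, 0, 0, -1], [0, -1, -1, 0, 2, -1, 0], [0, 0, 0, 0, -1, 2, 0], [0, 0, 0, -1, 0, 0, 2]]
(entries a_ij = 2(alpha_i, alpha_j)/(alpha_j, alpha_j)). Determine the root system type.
The matrix has rank 7 with 2's on the diagonal. Reading the off-diagonal entries as Dynkin edges (a single edge where a_ij = a_ji = -1; a double or triple edge where a_ij * a_ji = 2 or 3), the diagram is a chain of 5 nodes with a fork of two nodes at one end (D_7). One simple-root ordering that puts it in standard form is (alpha_7, alpha_4, alpha_1, alpha_3, alpha_5, alpha_6, alpha_2). So the algebra is type D_7, i.e. so(14).

D_7 (so(14))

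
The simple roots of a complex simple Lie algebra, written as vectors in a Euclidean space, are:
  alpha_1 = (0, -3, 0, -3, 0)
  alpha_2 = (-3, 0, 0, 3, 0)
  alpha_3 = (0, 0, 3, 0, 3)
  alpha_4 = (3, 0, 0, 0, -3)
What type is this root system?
A4

Compute the Cartan integers a_ij = 2(alpha_i, alpha_j)/(alpha_j, alpha_j); the resulting 4x4 Cartan matrix is
[[2, -1, 0, 0], [-1, 2, 0, -1], [0, 0, 2, -1], [0, -1, -1, 2]].
All simple roots have the same length, so the diagram is simply laced. The associated Dynkin diagram is a chain of 4 nodes with single edges (A_4), so the type is A_4 (the algebra sl(5)).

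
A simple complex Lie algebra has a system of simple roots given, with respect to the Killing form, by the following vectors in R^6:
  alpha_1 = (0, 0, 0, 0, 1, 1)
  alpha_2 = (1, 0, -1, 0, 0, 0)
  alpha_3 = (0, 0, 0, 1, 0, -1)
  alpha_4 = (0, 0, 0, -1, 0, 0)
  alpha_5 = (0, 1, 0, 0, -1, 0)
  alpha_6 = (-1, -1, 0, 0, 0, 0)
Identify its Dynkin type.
Compute the Cartan integers a_ij = 2(alpha_i, alpha_j)/(alpha_j, alpha_j); the resulting 6x6 Cartan matrix is
[[2, 0, -1, 0, -1, 0], [0, 2, 0, 0, 0, -1], [-1, 0, 2, -2, 0, 0], [0, 0, -1, 2, 0, 0], [-1, 0, 0, 0, 2, -1], [0, -1, 0, 0, -1, 2]].
The roots have two lengths (squared-length ratio 2:1); the short ones are alpha_{4}. The associated Dynkin diagram is a chain of 6 nodes with a double edge at one end; the terminal node there is the unique short simple root (B_6), so the type is B_6 (the algebra so(13)).

B_6 (so(13))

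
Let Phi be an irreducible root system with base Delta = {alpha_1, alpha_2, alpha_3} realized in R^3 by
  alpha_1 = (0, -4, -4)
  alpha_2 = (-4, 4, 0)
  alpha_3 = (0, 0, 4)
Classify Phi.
B_3

Compute the Cartan integers a_ij = 2(alpha_i, alpha_j)/(alpha_j, alpha_j); the resulting 3x3 Cartan matrix is
[[2, -1, -2], [-1, 2, 0], [-1, 0, 2]].
The roots have two lengths (squared-length ratio 2:1); the short ones are alpha_{3}. The associated Dynkin diagram is a chain of 3 nodes with a double edge at one end; the terminal node there is the unique short simple root (B_3), so the type is B_3 (the algebra so(7)).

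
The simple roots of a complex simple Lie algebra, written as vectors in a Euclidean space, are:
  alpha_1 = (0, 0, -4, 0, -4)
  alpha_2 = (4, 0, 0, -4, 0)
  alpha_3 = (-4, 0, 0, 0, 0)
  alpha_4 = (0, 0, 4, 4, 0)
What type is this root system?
Compute the Cartan integers a_ij = 2(alpha_i, alpha_j)/(alpha_j, alpha_j); the resulting 4x4 Cartan matrix is
[[2, 0, 0, -1], [0, 2, -2, -1], [0, -1, 2, 0], [-1, -1, 0, 2]].
The roots have two lengths (squared-length ratio 2:1); the short ones are alpha_{3}. The associated Dynkin diagram is a chain of 4 nodes with a double edge at one end; the terminal node there is the unique short simple root (B_4), so the type is B_4 (the algebra so(9)).

B_4 (so(9))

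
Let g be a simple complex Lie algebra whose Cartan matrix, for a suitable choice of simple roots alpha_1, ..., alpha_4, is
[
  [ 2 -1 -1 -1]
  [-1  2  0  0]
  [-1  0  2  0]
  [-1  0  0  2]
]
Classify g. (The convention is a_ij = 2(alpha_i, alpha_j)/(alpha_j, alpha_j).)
D_4 (so(8))

The matrix has rank 4 with 2's on the diagonal. Reading the off-diagonal entries as Dynkin edges (a single edge where a_ij = a_ji = -1; a double or triple edge where a_ij * a_ji = 2 or 3), the diagram is a chain of 2 nodes with a fork of two nodes at one end (D_4). One simple-root ordering that puts it in standard form is (alpha_2, alpha_1, alpha_4, alpha_3). So the algebra is type D_4, i.e. so(8).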